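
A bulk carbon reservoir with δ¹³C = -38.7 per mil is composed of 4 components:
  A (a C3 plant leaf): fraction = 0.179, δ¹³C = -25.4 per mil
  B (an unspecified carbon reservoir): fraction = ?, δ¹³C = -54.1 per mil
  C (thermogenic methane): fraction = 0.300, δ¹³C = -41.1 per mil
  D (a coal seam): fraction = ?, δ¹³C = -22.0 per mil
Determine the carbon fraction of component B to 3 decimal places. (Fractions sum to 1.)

0.323

Let f_B and f_D be the unknown fractions; fractions sum to 1 so f_B + f_D = 0.521.
Mass balance: Σ fᵢ·δᵢ = δ_bulk ⇒ f_B·(-54.1) + f_D·(-22.0) = -38.7 − (-16.877) = -21.823
Substitute f_D = 0.521 − f_B:
f_B·(-54.1 − -22.0) = -21.823 − 0.521×(-22.0) = -10.361
f_B = -10.361 / -32.1 = 0.3228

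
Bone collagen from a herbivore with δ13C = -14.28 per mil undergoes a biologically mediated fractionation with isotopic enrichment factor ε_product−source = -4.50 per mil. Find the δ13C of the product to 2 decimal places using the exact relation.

-18.72 per mil

Exactly, δ_product = (δ_source + 1000)·(ε/1000 + 1) − 1000.
δ_product = (-14.28 + 1000) × (-4.50/1000 + 1) − 1000
δ_product = -18.716 per mil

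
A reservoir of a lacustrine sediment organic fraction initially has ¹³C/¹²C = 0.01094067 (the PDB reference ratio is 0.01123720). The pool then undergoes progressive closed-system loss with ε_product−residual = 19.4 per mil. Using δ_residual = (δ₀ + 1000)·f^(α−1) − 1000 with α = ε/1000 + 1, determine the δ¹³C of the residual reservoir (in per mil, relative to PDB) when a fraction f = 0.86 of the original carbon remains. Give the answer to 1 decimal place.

δ₀ = (0.01094067/0.01123720 − 1)×1000 = (0.973612 − 1)×1000 = -26.388 per mil
α − 1 = ε/1000 = 0.0194
f^(α−1) = 0.86^(0.0194) = 0.997078
δ_res = (-26.388 + 1000) × 0.997078 − 1000 = 970.767 − 1000 = -29.23 per mil

-29.2 per mil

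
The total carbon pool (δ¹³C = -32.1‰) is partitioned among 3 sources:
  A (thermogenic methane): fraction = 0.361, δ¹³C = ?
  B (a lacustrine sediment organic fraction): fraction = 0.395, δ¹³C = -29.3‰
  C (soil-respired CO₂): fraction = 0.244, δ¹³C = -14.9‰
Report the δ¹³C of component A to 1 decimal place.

-46.8‰

Isotope mass balance: δ_bulk = Σ fᵢ·δᵢ.
-32.1 = 0.361×δ_A + 0.395×(-29.3) + 0.244×(-14.9)
0.361·δ_A = -32.1 − (-15.209) = -16.891
δ_A = -16.891 / 0.361 = -46.79‰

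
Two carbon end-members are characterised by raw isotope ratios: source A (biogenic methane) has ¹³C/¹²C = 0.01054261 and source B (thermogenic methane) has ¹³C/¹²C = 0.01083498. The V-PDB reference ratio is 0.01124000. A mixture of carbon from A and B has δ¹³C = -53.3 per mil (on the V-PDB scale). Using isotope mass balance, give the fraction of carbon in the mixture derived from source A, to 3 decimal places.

δ_A = (0.01054261/0.01124000 − 1)×1000 = (0.937955 − 1)×1000 = -62.045 per mil
δ_B = (0.01083498/0.01124000 − 1)×1000 = (0.963966 − 1)×1000 = -36.034 per mil
f_A = (δ_mix − δ_B)/(δ_A − δ_B) = (-53.3 − (-36.034))/(-62.045 − (-36.034))
f_A = -17.266 / -26.012 = 0.6638

0.664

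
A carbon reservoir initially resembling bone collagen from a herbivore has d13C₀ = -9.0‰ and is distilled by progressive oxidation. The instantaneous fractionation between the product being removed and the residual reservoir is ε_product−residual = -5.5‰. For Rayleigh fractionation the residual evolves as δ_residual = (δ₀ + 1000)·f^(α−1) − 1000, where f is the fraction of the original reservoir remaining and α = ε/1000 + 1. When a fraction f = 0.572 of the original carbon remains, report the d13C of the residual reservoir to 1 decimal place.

Rayleigh residual: δ_res = (δ₀ + 1000)·f^(α−1) − 1000
α = ε/1000 + 1 = 0.99450, so α − 1 = -0.00550
f^(α−1) = 0.572^(-0.00550) = 1.003077
δ_res = (-9.0 + 1000) × 1.003077 − 1000 = 994.049 − 1000 = -5.95‰

-6.0‰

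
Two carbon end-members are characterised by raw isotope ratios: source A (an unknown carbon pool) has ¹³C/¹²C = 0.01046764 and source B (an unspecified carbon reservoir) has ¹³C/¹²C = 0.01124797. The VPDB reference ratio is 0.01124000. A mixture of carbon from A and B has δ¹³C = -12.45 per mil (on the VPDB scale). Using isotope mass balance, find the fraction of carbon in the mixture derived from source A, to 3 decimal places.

0.190

δ_A = (0.01046764/0.01124000 − 1)×1000 = (0.931285 − 1)×1000 = -68.715 per mil
δ_B = (0.01124797/0.01124000 − 1)×1000 = (1.000709 − 1)×1000 = 0.709 per mil
f_A = (δ_mix − δ_B)/(δ_A − δ_B) = (-12.45 − (0.709))/(-68.715 − (0.709))
f_A = -13.159 / -69.424 = 0.1895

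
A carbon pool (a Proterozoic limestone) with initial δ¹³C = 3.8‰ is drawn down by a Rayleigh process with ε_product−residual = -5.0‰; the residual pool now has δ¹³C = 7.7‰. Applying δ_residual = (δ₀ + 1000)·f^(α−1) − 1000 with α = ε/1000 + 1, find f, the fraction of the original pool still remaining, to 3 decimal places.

α − 1 = ε/1000 = -0.0050
(δ_res + 1000)/(δ₀ + 1000) = (7.7 + 1000)/(3.8 + 1000) = 1007.7/1003.8 = 1.003885
f = 1.003885^(1/-0.0050) = exp(ln(1.003885)/-0.0050) = exp(0.00388/-0.0050)
f = exp(-0.7755) = 0.4605

0.460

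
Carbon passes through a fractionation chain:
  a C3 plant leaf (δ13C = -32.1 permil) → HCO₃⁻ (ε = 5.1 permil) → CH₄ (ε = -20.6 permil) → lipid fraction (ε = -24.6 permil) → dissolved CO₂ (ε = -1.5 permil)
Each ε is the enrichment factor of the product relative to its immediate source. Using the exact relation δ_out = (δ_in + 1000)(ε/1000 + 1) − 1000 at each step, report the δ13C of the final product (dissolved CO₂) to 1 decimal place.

step 1: δ = (-32.10 + 1000)·(5.1/1000 + 1) − 1000 = -27.16 permil
step 2: δ = (-27.16 + 1000)·(-20.6/1000 + 1) − 1000 = -47.20 permil
step 3: δ = (-47.20 + 1000)·(-24.6/1000 + 1) − 1000 = -70.64 permil
step 4: δ = (-70.64 + 1000)·(-1.5/1000 + 1) − 1000 = -72.04 permil

-72.0 permil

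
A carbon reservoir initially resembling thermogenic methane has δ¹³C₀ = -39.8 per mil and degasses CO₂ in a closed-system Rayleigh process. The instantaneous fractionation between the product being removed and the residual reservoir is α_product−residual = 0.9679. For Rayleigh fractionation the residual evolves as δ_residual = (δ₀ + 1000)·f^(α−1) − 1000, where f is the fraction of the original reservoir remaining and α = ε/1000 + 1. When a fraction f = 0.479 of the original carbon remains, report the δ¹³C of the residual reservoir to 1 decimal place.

Rayleigh residual: δ_res = (δ₀ + 1000)·f^(α−1) − 1000
α − 1 = -0.03210
f^(α−1) = 0.479^(-0.03210) = 1.023909
δ_res = (-39.8 + 1000) × 1.023909 − 1000 = 983.157 − 1000 = -16.84 per mil

-16.8 per mil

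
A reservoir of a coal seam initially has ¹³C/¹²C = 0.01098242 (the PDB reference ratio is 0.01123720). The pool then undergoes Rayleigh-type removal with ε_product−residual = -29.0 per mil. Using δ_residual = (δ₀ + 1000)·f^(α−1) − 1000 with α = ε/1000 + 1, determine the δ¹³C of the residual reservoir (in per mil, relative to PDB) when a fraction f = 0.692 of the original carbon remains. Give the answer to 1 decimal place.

δ₀ = (0.01098242/0.01123720 − 1)×1000 = (0.977327 − 1)×1000 = -22.673 per mil
α − 1 = ε/1000 = -0.0290
f^(α−1) = 0.692^(-0.0290) = 1.010734
δ_res = (-22.673 + 1000) × 1.010734 − 1000 = 987.818 − 1000 = -12.18 per mil

-12.2 per mil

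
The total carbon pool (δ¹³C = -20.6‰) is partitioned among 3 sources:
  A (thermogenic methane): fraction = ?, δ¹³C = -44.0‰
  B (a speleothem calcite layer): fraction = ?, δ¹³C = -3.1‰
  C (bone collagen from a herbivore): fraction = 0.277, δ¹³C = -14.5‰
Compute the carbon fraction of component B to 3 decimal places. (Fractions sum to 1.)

0.372

Let f_B and f_A be the unknown fractions; fractions sum to 1 so f_B + f_A = 0.723.
Mass balance: Σ fᵢ·δᵢ = δ_bulk ⇒ f_B·(-3.1) + f_A·(-44.0) = -20.6 − (-4.017) = -16.584
Substitute f_A = 0.723 − f_B:
f_B·(-3.1 − -44.0) = -16.584 − 0.723×(-44.0) = 15.228
f_B = 15.228 / 40.9 = 0.3723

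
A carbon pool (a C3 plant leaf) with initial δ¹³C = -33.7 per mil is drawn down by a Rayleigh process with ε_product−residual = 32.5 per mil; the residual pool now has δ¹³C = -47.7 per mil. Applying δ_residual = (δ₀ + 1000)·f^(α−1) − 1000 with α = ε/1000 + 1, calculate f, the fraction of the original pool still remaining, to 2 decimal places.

α − 1 = ε/1000 = 0.0325
(δ_res + 1000)/(δ₀ + 1000) = (-47.7 + 1000)/(-33.7 + 1000) = 952.3/966.3 = 0.985512
f = 0.985512^(1/0.0325) = exp(ln(0.985512)/0.0325) = exp(-0.01459/0.0325)
f = exp(-0.4491) = 0.6382

0.64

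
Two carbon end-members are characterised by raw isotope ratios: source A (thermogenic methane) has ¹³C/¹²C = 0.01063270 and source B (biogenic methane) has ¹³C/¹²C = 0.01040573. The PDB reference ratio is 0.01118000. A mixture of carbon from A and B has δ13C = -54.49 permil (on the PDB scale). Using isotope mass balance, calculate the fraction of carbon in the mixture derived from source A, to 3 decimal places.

0.727

δ_A = (0.01063270/0.01118000 − 1)×1000 = (0.951047 − 1)×1000 = -48.953 permil
δ_B = (0.01040573/0.01118000 − 1)×1000 = (0.930745 − 1)×1000 = -69.255 permil
f_A = (δ_mix − δ_B)/(δ_A − δ_B) = (-54.49 − (-69.255))/(-48.953 − (-69.255))
f_A = 14.765 / 20.301 = 0.7273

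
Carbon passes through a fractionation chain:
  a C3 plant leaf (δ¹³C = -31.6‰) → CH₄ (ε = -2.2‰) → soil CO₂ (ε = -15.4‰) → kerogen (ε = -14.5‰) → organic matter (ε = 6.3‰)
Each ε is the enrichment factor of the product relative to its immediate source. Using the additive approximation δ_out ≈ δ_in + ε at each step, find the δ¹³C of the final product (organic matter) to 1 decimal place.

step 1: δ ≈ -31.6 + (-2.2) = -33.8‰
step 2: δ ≈ -33.8 + (-15.4) = -49.2‰
step 3: δ ≈ -49.2 + (-14.5) = -63.7‰
step 4: δ ≈ -63.7 + (6.3) = -57.4‰

-57.4‰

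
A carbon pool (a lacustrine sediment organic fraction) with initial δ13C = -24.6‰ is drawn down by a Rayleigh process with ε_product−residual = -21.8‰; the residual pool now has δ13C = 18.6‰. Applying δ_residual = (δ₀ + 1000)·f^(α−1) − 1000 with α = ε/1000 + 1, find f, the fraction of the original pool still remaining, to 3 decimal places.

α − 1 = ε/1000 = -0.0218
(δ_res + 1000)/(δ₀ + 1000) = (18.6 + 1000)/(-24.6 + 1000) = 1018.6/975.4 = 1.044290
f = 1.044290^(1/-0.0218) = exp(ln(1.044290)/-0.0218) = exp(0.04334/-0.0218)
f = exp(-1.9879) = 0.1370

0.137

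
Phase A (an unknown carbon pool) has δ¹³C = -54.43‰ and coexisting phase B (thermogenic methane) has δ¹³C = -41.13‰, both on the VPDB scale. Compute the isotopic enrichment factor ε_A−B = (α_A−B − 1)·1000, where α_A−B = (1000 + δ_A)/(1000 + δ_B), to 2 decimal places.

-13.87‰

α_A−B = (1000 + -54.43) / (1000 + -41.13) = 945.57 / 958.87 = 0.986130
ε_A−B = (0.986130 − 1) × 1000 = -13.870‰
(The approximation ε ≈ δ_A − δ_B would give -13.30‰.)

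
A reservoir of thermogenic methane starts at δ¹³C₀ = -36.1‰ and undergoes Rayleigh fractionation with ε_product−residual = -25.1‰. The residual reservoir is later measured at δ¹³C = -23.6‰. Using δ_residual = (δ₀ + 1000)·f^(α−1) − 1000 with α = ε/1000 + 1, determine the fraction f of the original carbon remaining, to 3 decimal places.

0.598

α − 1 = ε/1000 = -0.0251
(δ_res + 1000)/(δ₀ + 1000) = (-23.6 + 1000)/(-36.1 + 1000) = 976.4/963.9 = 1.012968
f = 1.012968^(1/-0.0251) = exp(ln(1.012968)/-0.0251) = exp(0.01288/-0.0251)
f = exp(-0.5133) = 0.5985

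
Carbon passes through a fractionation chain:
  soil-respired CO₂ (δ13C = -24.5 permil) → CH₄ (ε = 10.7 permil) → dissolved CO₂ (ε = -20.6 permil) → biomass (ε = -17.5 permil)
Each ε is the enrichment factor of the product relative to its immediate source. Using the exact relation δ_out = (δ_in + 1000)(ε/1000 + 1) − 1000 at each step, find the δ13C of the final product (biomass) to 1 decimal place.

-51.3 permil

step 1: δ = (-24.50 + 1000)·(10.7/1000 + 1) − 1000 = -14.06 permil
step 2: δ = (-14.06 + 1000)·(-20.6/1000 + 1) − 1000 = -34.37 permil
step 3: δ = (-34.37 + 1000)·(-17.5/1000 + 1) − 1000 = -51.27 permil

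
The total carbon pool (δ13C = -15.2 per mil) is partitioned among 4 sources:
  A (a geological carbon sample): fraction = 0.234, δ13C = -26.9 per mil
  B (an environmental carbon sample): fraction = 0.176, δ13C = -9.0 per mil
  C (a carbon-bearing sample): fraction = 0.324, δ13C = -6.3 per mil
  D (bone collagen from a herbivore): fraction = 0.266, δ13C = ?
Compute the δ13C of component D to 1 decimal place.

Isotope mass balance: δ_bulk = Σ fᵢ·δᵢ.
-15.2 = 0.234×(-26.9) + 0.176×(-9.0) + 0.324×(-6.3) + 0.266×δ_D
0.266·δ_D = -15.2 − (-9.920) = -5.280
δ_D = -5.280 / 0.266 = -19.85 per mil

-19.9 per mil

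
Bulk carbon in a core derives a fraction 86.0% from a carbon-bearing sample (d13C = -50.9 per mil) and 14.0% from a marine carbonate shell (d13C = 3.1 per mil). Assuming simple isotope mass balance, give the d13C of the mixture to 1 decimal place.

-43.3 per mil

δ_mix = f_A·δ_A + f_B·δ_B
δ_mix = 0.860 × (-50.9) + 0.140 × (3.1)
δ_mix = -43.77 + 0.43 = -43.34 per mil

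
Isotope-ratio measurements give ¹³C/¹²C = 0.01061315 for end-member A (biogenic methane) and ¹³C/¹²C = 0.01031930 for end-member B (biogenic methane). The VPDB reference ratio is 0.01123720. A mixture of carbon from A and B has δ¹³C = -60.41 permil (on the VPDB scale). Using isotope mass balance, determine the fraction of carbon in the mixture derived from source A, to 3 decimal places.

δ_A = (0.01061315/0.01123720 − 1)×1000 = (0.944466 − 1)×1000 = -55.534 permil
δ_B = (0.01031930/0.01123720 − 1)×1000 = (0.918316 − 1)×1000 = -81.684 permil
f_A = (δ_mix − δ_B)/(δ_A − δ_B) = (-60.41 − (-81.684))/(-55.534 − (-81.684))
f_A = 21.274 / 26.150 = 0.8135

0.814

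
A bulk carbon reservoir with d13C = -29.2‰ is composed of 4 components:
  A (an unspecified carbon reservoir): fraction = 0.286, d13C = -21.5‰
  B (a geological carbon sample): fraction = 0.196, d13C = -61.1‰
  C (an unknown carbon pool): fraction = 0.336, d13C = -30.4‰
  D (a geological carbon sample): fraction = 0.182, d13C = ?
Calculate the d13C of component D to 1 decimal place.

Isotope mass balance: δ_bulk = Σ fᵢ·δᵢ.
-29.2 = 0.286×(-21.5) + 0.196×(-61.1) + 0.336×(-30.4) + 0.182×δ_D
0.182·δ_D = -29.2 − (-28.339) = -0.861
δ_D = -0.861 / 0.182 = -4.73‰

-4.7‰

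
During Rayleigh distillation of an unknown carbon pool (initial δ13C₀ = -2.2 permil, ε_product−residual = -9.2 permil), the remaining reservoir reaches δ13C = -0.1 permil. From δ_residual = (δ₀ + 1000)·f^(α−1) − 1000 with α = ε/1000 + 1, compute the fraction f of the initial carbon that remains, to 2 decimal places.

α − 1 = ε/1000 = -0.0092
(δ_res + 1000)/(δ₀ + 1000) = (-0.1 + 1000)/(-2.2 + 1000) = 999.9/997.8 = 1.002105
f = 1.002105^(1/-0.0092) = exp(ln(1.002105)/-0.0092) = exp(0.00210/-0.0092)
f = exp(-0.2285) = 0.7957

0.80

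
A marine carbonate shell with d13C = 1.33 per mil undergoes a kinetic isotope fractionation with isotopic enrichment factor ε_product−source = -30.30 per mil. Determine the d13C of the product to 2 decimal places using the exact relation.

Exactly, δ_product = (δ_source + 1000)·(ε/1000 + 1) − 1000.
δ_product = (1.33 + 1000) × (-30.30/1000 + 1) − 1000
δ_product = -29.010 per mil

-29.01 per mil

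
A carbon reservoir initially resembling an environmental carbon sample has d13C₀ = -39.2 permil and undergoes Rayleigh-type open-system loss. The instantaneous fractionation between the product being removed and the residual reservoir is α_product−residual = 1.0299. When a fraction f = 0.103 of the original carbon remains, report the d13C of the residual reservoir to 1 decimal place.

Rayleigh residual: δ_res = (δ₀ + 1000)·f^(α−1) − 1000
α − 1 = 0.02990
f^(α−1) = 0.103^(0.02990) = 0.934295
δ_res = (-39.2 + 1000) × 0.934295 − 1000 = 897.670 − 1000 = -102.33 permil

-102.3 permil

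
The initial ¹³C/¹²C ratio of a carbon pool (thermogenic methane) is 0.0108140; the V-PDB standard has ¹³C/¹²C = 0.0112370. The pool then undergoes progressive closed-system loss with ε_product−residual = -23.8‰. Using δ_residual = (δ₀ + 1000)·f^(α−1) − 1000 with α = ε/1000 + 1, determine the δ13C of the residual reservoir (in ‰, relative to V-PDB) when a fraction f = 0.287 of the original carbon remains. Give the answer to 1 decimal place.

-8.6‰

δ₀ = (0.0108140/0.0112370 − 1)×1000 = (0.962357 − 1)×1000 = -37.643‰
α − 1 = ε/1000 = -0.0238
f^(α−1) = 0.287^(-0.0238) = 1.030155
δ_res = (-37.643 + 1000) × 1.030155 − 1000 = 991.376 − 1000 = -8.62‰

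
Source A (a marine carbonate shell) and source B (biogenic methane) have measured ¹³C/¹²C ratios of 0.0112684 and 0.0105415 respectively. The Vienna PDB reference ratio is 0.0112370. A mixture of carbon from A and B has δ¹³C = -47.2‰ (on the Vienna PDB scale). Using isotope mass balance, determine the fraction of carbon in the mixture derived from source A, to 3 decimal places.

δ_A = (0.0112684/0.0112370 − 1)×1000 = (1.002794 − 1)×1000 = 2.794‰
δ_B = (0.0105415/0.0112370 − 1)×1000 = (0.938106 − 1)×1000 = -61.894‰
f_A = (δ_mix − δ_B)/(δ_A − δ_B) = (-47.2 − (-61.894))/(2.794 − (-61.894))
f_A = 14.694 / 64.688 = 0.2271

0.227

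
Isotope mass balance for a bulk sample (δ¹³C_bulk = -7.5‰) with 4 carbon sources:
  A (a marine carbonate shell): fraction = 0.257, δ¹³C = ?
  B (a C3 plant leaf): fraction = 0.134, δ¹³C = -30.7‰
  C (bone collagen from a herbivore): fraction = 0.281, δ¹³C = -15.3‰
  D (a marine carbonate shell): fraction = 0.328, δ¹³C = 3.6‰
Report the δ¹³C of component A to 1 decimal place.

-1.0‰

Isotope mass balance: δ_bulk = Σ fᵢ·δᵢ.
-7.5 = 0.257×δ_A + 0.134×(-30.7) + 0.281×(-15.3) + 0.328×(3.6)
0.257·δ_A = -7.5 − (-7.232) = -0.268
δ_A = -0.268 / 0.257 = -1.04‰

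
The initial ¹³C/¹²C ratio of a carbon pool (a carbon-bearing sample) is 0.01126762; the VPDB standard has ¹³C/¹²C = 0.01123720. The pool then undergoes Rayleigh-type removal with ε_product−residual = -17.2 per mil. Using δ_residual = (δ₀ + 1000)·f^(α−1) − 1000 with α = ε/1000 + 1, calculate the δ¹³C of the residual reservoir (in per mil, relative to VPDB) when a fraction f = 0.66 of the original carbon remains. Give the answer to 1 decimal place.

9.9 per mil

δ₀ = (0.01126762/0.01123720 − 1)×1000 = (1.002707 − 1)×1000 = 2.707 per mil
α − 1 = ε/1000 = -0.0172
f^(α−1) = 0.66^(-0.0172) = 1.007172
δ_res = (2.707 + 1000) × 1.007172 − 1000 = 1009.899 − 1000 = 9.90 per mil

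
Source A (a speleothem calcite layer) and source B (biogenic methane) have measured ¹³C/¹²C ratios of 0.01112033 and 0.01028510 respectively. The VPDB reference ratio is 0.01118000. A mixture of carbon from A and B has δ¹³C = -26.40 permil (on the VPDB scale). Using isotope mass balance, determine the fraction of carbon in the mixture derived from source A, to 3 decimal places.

δ_A = (0.01112033/0.01118000 − 1)×1000 = (0.994663 − 1)×1000 = -5.337 permil
δ_B = (0.01028510/0.01118000 − 1)×1000 = (0.919955 − 1)×1000 = -80.045 permil
f_A = (δ_mix − δ_B)/(δ_A − δ_B) = (-26.40 − (-80.045))/(-5.337 − (-80.045))
f_A = 53.645 / 74.708 = 0.7181

0.718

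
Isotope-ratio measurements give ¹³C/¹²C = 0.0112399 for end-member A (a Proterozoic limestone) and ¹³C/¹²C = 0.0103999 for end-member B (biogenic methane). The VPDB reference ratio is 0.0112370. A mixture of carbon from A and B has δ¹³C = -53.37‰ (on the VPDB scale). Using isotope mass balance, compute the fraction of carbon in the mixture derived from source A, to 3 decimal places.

δ_A = (0.0112399/0.0112370 − 1)×1000 = (1.000258 − 1)×1000 = 0.258‰
δ_B = (0.0103999/0.0112370 − 1)×1000 = (0.925505 − 1)×1000 = -74.495‰
f_A = (δ_mix − δ_B)/(δ_A − δ_B) = (-53.37 − (-74.495))/(0.258 − (-74.495))
f_A = 21.125 / 74.753 = 0.2826

0.283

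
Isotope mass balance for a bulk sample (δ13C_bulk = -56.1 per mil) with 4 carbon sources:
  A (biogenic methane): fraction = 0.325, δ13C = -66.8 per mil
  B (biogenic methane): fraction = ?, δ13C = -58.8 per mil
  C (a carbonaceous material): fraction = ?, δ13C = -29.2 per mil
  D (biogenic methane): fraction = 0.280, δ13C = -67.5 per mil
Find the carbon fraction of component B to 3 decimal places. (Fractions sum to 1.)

Let f_B and f_C be the unknown fractions; fractions sum to 1 so f_B + f_C = 0.395.
Mass balance: Σ fᵢ·δᵢ = δ_bulk ⇒ f_B·(-58.8) + f_C·(-29.2) = -56.1 − (-40.610) = -15.490
Substitute f_C = 0.395 − f_B:
f_B·(-58.8 − -29.2) = -15.490 − 0.395×(-29.2) = -3.956
f_B = -3.956 / -29.6 = 0.1336

0.134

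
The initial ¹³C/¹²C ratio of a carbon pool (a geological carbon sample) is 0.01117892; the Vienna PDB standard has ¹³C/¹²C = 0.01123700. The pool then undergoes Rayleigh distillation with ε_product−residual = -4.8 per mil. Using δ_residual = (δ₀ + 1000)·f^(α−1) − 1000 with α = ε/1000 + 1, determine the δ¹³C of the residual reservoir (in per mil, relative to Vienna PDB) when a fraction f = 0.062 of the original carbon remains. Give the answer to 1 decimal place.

8.2 per mil

δ₀ = (0.01117892/0.01123700 − 1)×1000 = (0.994831 − 1)×1000 = -5.169 per mil
α − 1 = ε/1000 = -0.0048
f^(α−1) = 0.062^(-0.0048) = 1.013436
δ_res = (-5.169 + 1000) × 1.013436 − 1000 = 1008.198 − 1000 = 8.20 per mil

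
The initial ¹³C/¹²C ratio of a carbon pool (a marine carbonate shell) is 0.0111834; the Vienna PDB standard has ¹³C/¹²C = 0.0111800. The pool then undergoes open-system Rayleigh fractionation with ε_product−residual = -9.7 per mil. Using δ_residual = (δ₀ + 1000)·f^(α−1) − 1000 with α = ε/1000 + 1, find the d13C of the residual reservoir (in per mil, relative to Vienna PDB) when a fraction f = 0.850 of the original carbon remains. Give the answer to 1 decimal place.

1.9 per mil

δ₀ = (0.0111834/0.0111800 − 1)×1000 = (1.000304 − 1)×1000 = 0.304 per mil
α − 1 = ε/1000 = -0.0097
f^(α−1) = 0.850^(-0.0097) = 1.001578
δ_res = (0.304 + 1000) × 1.001578 − 1000 = 1001.882 − 1000 = 1.88 per mil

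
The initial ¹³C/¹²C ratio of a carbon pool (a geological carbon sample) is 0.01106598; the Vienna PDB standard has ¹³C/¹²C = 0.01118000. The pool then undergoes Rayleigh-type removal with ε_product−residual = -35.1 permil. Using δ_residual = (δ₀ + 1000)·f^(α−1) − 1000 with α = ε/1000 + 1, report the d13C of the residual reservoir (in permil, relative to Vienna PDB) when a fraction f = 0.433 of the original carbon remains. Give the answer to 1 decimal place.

19.3 permil

δ₀ = (0.01106598/0.01118000 − 1)×1000 = (0.989801 − 1)×1000 = -10.199 permil
α − 1 = ε/1000 = -0.0351
f^(α−1) = 0.433^(-0.0351) = 1.029815
δ_res = (-10.199 + 1000) × 1.029815 − 1000 = 1019.313 − 1000 = 19.31 permil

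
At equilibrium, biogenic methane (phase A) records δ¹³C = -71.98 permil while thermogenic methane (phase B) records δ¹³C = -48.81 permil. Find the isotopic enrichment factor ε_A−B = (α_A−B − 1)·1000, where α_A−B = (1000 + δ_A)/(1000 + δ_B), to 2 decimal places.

α_A−B = (1000 + -71.98) / (1000 + -48.81) = 928.02 / 951.19 = 0.975641
ε_A−B = (0.975641 − 1) × 1000 = -24.359 permil
(The approximation ε ≈ δ_A − δ_B would give -23.17 permil.)

-24.36 permil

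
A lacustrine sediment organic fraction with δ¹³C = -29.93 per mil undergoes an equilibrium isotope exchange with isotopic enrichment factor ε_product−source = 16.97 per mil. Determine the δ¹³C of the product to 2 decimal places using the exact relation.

Exactly, δ_product = (δ_source + 1000)·(ε/1000 + 1) − 1000.
δ_product = (-29.93 + 1000) × (16.97/1000 + 1) − 1000
δ_product = -13.468 per mil

-13.47 per mil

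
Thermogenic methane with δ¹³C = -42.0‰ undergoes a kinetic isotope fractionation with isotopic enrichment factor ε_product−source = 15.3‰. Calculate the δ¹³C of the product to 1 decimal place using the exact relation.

-27.3‰

Exactly, δ_product = (δ_source + 1000)·(ε/1000 + 1) − 1000.
δ_product = (-42.0 + 1000) × (15.3/1000 + 1) − 1000
δ_product = -27.34‰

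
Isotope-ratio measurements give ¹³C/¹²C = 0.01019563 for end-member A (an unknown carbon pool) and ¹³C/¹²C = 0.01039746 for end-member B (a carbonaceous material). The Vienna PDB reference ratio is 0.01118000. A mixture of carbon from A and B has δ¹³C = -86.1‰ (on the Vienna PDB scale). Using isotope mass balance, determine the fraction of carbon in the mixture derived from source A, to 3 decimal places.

δ_A = (0.01019563/0.01118000 − 1)×1000 = (0.911953 − 1)×1000 = -88.047‰
δ_B = (0.01039746/0.01118000 − 1)×1000 = (0.930005 − 1)×1000 = -69.995‰
f_A = (δ_mix − δ_B)/(δ_A − δ_B) = (-86.1 − (-69.995))/(-88.047 − (-69.995))
f_A = -16.105 / -18.053 = 0.8921

0.892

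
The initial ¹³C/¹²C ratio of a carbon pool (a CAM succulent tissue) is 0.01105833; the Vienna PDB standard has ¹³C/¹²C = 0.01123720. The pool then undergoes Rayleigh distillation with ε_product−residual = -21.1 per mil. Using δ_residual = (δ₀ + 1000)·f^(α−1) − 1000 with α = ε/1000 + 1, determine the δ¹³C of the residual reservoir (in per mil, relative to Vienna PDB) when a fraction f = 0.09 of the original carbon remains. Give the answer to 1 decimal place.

δ₀ = (0.01105833/0.01123720 − 1)×1000 = (0.984082 − 1)×1000 = -15.918 per mil
α − 1 = ε/1000 = -0.0211
f^(α−1) = 0.09^(-0.0211) = 1.052121
δ_res = (-15.918 + 1000) × 1.052121 − 1000 = 1035.373 − 1000 = 35.37 per mil

35.4 per mil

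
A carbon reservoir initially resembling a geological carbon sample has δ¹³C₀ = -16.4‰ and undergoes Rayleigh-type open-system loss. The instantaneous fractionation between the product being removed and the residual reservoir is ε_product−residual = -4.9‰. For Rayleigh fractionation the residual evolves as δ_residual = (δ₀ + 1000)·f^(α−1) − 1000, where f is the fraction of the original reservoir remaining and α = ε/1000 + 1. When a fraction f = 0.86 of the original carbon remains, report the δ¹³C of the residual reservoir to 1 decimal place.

-15.7‰

Rayleigh residual: δ_res = (δ₀ + 1000)·f^(α−1) − 1000
α = ε/1000 + 1 = 0.99510, so α − 1 = -0.00490
f^(α−1) = 0.86^(-0.00490) = 1.000739
δ_res = (-16.4 + 1000) × 1.000739 − 1000 = 984.327 − 1000 = -15.67‰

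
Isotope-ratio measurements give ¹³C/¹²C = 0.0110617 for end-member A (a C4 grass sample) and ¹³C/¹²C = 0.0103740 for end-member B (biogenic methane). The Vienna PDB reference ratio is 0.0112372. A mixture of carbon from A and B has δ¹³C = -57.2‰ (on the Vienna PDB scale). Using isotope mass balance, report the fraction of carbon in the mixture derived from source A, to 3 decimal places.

0.321

δ_A = (0.0110617/0.0112372 − 1)×1000 = (0.984382 − 1)×1000 = -15.618‰
δ_B = (0.0103740/0.0112372 − 1)×1000 = (0.923184 − 1)×1000 = -76.816‰
f_A = (δ_mix − δ_B)/(δ_A − δ_B) = (-57.2 − (-76.816))/(-15.618 − (-76.816))
f_A = 19.616 / 61.199 = 0.3205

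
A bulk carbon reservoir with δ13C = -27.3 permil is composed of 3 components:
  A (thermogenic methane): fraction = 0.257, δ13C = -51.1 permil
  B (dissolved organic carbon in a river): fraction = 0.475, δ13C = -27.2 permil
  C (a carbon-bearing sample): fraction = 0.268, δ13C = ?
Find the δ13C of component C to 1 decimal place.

-4.7 permil

Isotope mass balance: δ_bulk = Σ fᵢ·δᵢ.
-27.3 = 0.257×(-51.1) + 0.475×(-27.2) + 0.268×δ_C
0.268·δ_C = -27.3 − (-26.053) = -1.247
δ_C = -1.247 / 0.268 = -4.65 permil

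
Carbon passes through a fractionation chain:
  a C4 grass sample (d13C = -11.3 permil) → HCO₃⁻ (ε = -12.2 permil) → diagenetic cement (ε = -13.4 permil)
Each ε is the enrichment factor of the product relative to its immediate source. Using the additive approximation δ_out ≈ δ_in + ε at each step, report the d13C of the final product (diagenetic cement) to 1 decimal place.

step 1: δ ≈ -11.3 + (-12.2) = -23.5 permil
step 2: δ ≈ -23.5 + (-13.4) = -36.9 permil

-36.9 permil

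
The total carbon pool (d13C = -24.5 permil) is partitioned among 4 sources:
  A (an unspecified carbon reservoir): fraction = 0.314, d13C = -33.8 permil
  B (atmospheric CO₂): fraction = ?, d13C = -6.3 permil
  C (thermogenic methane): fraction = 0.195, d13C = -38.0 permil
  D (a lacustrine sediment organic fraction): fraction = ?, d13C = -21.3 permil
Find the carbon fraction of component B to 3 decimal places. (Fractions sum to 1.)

Let f_B and f_D be the unknown fractions; fractions sum to 1 so f_B + f_D = 0.491.
Mass balance: Σ fᵢ·δᵢ = δ_bulk ⇒ f_B·(-6.3) + f_D·(-21.3) = -24.5 − (-18.023) = -6.477
Substitute f_D = 0.491 − f_B:
f_B·(-6.3 − -21.3) = -6.477 − 0.491×(-21.3) = 3.981
f_B = 3.981 / 15.0 = 0.2654

0.265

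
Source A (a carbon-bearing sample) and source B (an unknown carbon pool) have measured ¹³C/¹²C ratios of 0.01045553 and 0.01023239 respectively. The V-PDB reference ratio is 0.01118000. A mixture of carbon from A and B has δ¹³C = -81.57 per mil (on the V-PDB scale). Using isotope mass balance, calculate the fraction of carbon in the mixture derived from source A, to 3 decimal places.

0.160

δ_A = (0.01045553/0.01118000 − 1)×1000 = (0.935199 − 1)×1000 = -64.801 per mil
δ_B = (0.01023239/0.01118000 − 1)×1000 = (0.915241 − 1)×1000 = -84.759 per mil
f_A = (δ_mix − δ_B)/(δ_A − δ_B) = (-81.57 − (-84.759))/(-64.801 − (-84.759))
f_A = 3.189 / 19.959 = 0.1598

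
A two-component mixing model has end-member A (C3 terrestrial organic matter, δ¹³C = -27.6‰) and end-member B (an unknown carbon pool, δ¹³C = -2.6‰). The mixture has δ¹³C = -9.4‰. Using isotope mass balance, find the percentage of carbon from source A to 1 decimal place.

δ_mix = f_A·δ_A + (1 − f_A)·δ_B  ⇒  f_A = (δ_mix − δ_B)/(δ_A − δ_B)
f_A = (-9.4 − (-2.6)) / (-27.6 − (-2.6))
f_A = -6.8 / -25.0 = 0.2720

27.2%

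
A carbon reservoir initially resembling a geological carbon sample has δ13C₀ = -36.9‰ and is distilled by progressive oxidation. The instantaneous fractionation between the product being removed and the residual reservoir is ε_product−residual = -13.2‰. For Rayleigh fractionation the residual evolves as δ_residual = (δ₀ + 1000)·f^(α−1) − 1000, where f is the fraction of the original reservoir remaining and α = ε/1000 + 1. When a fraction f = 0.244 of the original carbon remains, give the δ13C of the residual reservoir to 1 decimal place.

Rayleigh residual: δ_res = (δ₀ + 1000)·f^(α−1) − 1000
α = ε/1000 + 1 = 0.98680, so α − 1 = -0.01320
f^(α−1) = 0.244^(-0.01320) = 1.018794
δ_res = (-36.9 + 1000) × 1.018794 − 1000 = 981.201 − 1000 = -18.80‰

-18.8‰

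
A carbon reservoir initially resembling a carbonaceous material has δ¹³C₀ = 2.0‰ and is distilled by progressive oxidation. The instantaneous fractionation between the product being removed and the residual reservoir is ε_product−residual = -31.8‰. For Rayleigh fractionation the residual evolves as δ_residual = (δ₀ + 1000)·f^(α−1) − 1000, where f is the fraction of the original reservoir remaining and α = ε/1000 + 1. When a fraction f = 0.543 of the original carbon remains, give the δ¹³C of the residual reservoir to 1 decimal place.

Rayleigh residual: δ_res = (δ₀ + 1000)·f^(α−1) − 1000
α = ε/1000 + 1 = 0.96820, so α − 1 = -0.03180
f^(α−1) = 0.543^(-0.03180) = 1.019608
δ_res = (2.0 + 1000) × 1.019608 − 1000 = 1021.648 − 1000 = 21.65‰

21.6‰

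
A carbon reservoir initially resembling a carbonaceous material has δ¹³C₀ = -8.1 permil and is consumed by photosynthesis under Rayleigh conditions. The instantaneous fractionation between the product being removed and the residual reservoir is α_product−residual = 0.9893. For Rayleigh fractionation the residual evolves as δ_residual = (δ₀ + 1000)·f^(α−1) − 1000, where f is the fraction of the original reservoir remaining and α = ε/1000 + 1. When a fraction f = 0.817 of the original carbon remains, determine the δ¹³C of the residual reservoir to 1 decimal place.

-6.0 permil

Rayleigh residual: δ_res = (δ₀ + 1000)·f^(α−1) − 1000
α − 1 = -0.01070
f^(α−1) = 0.817^(-0.01070) = 1.002165
δ_res = (-8.1 + 1000) × 1.002165 − 1000 = 994.047 − 1000 = -5.95 permil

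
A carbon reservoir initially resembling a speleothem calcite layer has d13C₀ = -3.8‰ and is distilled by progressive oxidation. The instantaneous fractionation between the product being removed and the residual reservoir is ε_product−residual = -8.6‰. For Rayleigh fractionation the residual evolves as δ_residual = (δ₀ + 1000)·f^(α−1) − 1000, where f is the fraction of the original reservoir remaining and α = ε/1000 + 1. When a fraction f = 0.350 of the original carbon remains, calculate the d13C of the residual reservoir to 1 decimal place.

Rayleigh residual: δ_res = (δ₀ + 1000)·f^(α−1) − 1000
α = ε/1000 + 1 = 0.99140, so α − 1 = -0.00860
f^(α−1) = 0.350^(-0.00860) = 1.009069
δ_res = (-3.8 + 1000) × 1.009069 − 1000 = 1005.235 − 1000 = 5.23‰

5.2‰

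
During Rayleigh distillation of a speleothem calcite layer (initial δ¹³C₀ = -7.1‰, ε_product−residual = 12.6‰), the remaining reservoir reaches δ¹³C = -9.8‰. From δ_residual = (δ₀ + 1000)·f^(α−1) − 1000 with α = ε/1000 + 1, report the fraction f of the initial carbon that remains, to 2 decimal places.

0.81

α − 1 = ε/1000 = 0.0126
(δ_res + 1000)/(δ₀ + 1000) = (-9.8 + 1000)/(-7.1 + 1000) = 990.2/992.9 = 0.997281
f = 0.997281^(1/0.0126) = exp(ln(0.997281)/0.0126) = exp(-0.00272/0.0126)
f = exp(-0.2161) = 0.8056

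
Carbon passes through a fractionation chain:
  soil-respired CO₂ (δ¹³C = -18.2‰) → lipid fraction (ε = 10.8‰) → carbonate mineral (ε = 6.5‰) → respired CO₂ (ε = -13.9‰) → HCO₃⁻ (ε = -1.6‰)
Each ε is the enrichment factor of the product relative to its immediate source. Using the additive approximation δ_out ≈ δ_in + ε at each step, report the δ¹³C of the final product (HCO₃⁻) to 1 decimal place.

step 1: δ ≈ -18.2 + (10.8) = -7.4‰
step 2: δ ≈ -7.4 + (6.5) = -0.9‰
step 3: δ ≈ -0.9 + (-13.9) = -14.8‰
step 4: δ ≈ -14.8 + (-1.6) = -16.4‰

-16.4‰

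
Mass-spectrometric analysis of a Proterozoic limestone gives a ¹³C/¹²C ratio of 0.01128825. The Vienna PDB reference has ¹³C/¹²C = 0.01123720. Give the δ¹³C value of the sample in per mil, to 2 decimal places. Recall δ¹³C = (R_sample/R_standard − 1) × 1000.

4.54 per mil

δ¹³C = (R_sample / R_standard − 1) × 1000
R_sample / R_standard = 0.01128825 / 0.01123720 = 1.004543
δ¹³C = (1.004543 − 1) × 1000 = 4.543 per mil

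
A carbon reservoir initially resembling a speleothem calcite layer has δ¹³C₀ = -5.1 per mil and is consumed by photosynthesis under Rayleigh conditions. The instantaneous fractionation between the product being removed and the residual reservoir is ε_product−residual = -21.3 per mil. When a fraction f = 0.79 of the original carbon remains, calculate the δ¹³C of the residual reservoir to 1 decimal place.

Rayleigh residual: δ_res = (δ₀ + 1000)·f^(α−1) − 1000
α = ε/1000 + 1 = 0.97870, so α − 1 = -0.02130
f^(α−1) = 0.79^(-0.02130) = 1.005034
δ_res = (-5.1 + 1000) × 1.005034 − 1000 = 999.908 − 1000 = -0.09 per mil

-0.1 per mil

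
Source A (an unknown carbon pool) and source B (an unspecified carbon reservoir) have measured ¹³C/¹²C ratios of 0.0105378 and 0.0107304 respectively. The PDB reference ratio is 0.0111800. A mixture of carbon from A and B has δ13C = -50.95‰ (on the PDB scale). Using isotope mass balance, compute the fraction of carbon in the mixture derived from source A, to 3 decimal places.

δ_A = (0.0105378/0.0111800 − 1)×1000 = (0.942558 − 1)×1000 = -57.442‰
δ_B = (0.0107304/0.0111800 − 1)×1000 = (0.959785 − 1)×1000 = -40.215‰
f_A = (δ_mix − δ_B)/(δ_A − δ_B) = (-50.95 − (-40.215))/(-57.442 − (-40.215))
f_A = -10.735 / -17.227 = 0.6232

0.623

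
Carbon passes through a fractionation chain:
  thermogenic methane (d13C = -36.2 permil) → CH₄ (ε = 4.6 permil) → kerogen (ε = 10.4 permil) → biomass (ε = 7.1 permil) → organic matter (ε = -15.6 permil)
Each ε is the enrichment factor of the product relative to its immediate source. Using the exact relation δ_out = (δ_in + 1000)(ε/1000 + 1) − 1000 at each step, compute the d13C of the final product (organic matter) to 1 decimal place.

-30.1 permil

step 1: δ = (-36.20 + 1000)·(4.6/1000 + 1) − 1000 = -31.77 permil
step 2: δ = (-31.77 + 1000)·(10.4/1000 + 1) − 1000 = -21.70 permil
step 3: δ = (-21.70 + 1000)·(7.1/1000 + 1) − 1000 = -14.75 permil
step 4: δ = (-14.75 + 1000)·(-15.6/1000 + 1) − 1000 = -30.12 permil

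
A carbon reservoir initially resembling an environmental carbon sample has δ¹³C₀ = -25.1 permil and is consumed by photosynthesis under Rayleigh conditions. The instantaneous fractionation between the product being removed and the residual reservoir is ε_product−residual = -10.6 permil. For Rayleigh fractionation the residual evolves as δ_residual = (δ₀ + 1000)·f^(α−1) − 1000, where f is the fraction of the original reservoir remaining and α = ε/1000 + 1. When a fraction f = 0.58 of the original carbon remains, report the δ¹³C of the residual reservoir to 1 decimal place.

Rayleigh residual: δ_res = (δ₀ + 1000)·f^(α−1) − 1000
α = ε/1000 + 1 = 0.98940, so α − 1 = -0.01060
f^(α−1) = 0.58^(-0.01060) = 1.005791
δ_res = (-25.1 + 1000) × 1.005791 − 1000 = 980.545 − 1000 = -19.45 permil

-19.5 permil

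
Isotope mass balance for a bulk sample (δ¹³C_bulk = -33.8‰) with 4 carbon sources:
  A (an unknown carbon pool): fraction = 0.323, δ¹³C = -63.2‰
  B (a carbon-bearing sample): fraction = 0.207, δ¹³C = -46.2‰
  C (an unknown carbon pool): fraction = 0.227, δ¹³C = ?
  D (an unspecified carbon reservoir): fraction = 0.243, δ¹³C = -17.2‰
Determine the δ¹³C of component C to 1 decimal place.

1.6‰

Isotope mass balance: δ_bulk = Σ fᵢ·δᵢ.
-33.8 = 0.323×(-63.2) + 0.207×(-46.2) + 0.227×δ_C + 0.243×(-17.2)
0.227·δ_C = -33.8 − (-34.157) = 0.357
δ_C = 0.357 / 0.227 = 1.57‰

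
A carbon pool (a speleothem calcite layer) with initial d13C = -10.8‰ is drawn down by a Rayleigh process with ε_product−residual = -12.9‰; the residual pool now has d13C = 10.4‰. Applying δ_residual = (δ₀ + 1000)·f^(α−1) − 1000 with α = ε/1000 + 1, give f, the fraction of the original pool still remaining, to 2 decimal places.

α − 1 = ε/1000 = -0.0129
(δ_res + 1000)/(δ₀ + 1000) = (10.4 + 1000)/(-10.8 + 1000) = 1010.4/989.2 = 1.021431
f = 1.021431^(1/-0.0129) = exp(ln(1.021431)/-0.0129) = exp(0.02121/-0.0129)
f = exp(-1.6438) = 0.1932

0.19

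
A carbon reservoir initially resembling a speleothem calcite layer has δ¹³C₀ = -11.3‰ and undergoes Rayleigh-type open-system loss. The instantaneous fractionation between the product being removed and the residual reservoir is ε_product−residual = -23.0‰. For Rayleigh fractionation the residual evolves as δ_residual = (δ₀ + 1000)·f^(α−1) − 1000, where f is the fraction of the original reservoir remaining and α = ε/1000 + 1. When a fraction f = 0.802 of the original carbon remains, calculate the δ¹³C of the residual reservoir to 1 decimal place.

-6.3‰

Rayleigh residual: δ_res = (δ₀ + 1000)·f^(α−1) − 1000
α = ε/1000 + 1 = 0.97700, so α − 1 = -0.02300
f^(α−1) = 0.802^(-0.02300) = 1.005088
δ_res = (-11.3 + 1000) × 1.005088 − 1000 = 993.730 − 1000 = -6.27‰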